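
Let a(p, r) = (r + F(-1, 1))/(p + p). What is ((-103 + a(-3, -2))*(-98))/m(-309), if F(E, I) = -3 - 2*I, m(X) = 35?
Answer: 4277/15 ≈ 285.13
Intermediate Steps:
a(p, r) = (-5 + r)/(2*p) (a(p, r) = (r + (-3 - 2*1))/(p + p) = (r + (-3 - 2))/((2*p)) = (r - 5)*(1/(2*p)) = (-5 + r)*(1/(2*p)) = (-5 + r)/(2*p))
((-103 + a(-3, -2))*(-98))/m(-309) = ((-103 + (½)*(-5 - 2)/(-3))*(-98))/35 = ((-103 + (½)*(-⅓)*(-7))*(-98))*(1/35) = ((-103 + 7/6)*(-98))*(1/35) = -611/6*(-98)*(1/35) = (29939/3)*(1/35) = 4277/15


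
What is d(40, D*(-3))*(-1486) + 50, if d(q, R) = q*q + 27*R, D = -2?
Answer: -2618282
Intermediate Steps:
d(q, R) = q**2 + 27*R
d(40, D*(-3))*(-1486) + 50 = (40**2 + 27*(-2*(-3)))*(-1486) + 50 = (1600 + 27*6)*(-1486) + 50 = (1600 + 162)*(-1486) + 50 = 1762*(-1486) + 50 = -2618332 + 50 = -2618282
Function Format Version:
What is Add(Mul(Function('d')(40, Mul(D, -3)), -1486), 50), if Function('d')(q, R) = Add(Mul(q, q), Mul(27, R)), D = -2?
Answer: -2618282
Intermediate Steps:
Function('d')(q, R) = Add(Pow(q, 2), Mul(27, R))
Add(Mul(Function('d')(40, Mul(D, -3)), -1486), 50) = Add(Mul(Add(Pow(40, 2), Mul(27, Mul(-2, -3))), -1486), 50) = Add(Mul(Add(1600, Mul(27, 6)), -1486), 50) = Add(Mul(Add(1600, 162), -1486), 50) = Add(Mul(1762, -1486), 50) = Add(-2618332, 50) = -2618282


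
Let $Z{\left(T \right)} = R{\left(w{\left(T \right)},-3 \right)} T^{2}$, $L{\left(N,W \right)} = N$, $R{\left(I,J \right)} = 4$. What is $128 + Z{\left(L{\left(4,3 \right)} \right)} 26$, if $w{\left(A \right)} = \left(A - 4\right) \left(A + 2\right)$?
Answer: $1792$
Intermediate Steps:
$w{\left(A \right)} = \left(-4 + A\right) \left(2 + A\right)$
$Z{\left(T \right)} = 4 T^{2}$
$128 + Z{\left(L{\left(4,3 \right)} \right)} 26 = 128 + 4 \cdot 4^{2} \cdot 26 = 128 + 4 \cdot 16 \cdot 26 = 128 + 64 \cdot 26 = 128 + 1664 = 1792$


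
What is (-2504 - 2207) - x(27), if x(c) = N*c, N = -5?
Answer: -4576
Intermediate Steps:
x(c) = -5*c
(-2504 - 2207) - x(27) = (-2504 - 2207) - (-5)*27 = -4711 - 1*(-135) = -4711 + 135 = -4576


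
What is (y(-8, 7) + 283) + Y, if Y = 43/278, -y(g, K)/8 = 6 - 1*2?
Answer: 69821/278 ≈ 251.15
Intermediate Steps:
y(g, K) = -32 (y(g, K) = -8*(6 - 1*2) = -8*(6 - 2) = -8*4 = -32)
Y = 43/278 (Y = 43*(1/278) = 43/278 ≈ 0.15468)
(y(-8, 7) + 283) + Y = (-32 + 283) + 43/278 = 251 + 43/278 = 69821/278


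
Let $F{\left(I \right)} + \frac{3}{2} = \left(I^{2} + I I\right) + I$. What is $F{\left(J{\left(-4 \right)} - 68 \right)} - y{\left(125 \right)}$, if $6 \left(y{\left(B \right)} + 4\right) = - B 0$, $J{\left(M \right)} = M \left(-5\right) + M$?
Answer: $\frac{10717}{2} \approx 5358.5$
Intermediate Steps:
$J{\left(M \right)} = - 4 M$ ($J{\left(M \right)} = - 5 M + M = - 4 M$)
$y{\left(B \right)} = -4$ ($y{\left(B \right)} = -4 + \frac{- B 0}{6} = -4 + \frac{1}{6} \cdot 0 = -4 + 0 = -4$)
$F{\left(I \right)} = - \frac{3}{2} + I + 2 I^{2}$ ($F{\left(I \right)} = - \frac{3}{2} + \left(\left(I^{2} + I I\right) + I\right) = - \frac{3}{2} + \left(\left(I^{2} + I^{2}\right) + I\right) = - \frac{3}{2} + \left(2 I^{2} + I\right) = - \frac{3}{2} + \left(I + 2 I^{2}\right) = - \frac{3}{2} + I + 2 I^{2}$)
$F{\left(J{\left(-4 \right)} - 68 \right)} - y{\left(125 \right)} = \left(- \frac{3}{2} - 52 + 2 \left(\left(-4\right) \left(-4\right) - 68\right)^{2}\right) - -4 = \left(- \frac{3}{2} + \left(16 - 68\right) + 2 \left(16 - 68\right)^{2}\right) + 4 = \left(- \frac{3}{2} - 52 + 2 \left(-52\right)^{2}\right) + 4 = \left(- \frac{3}{2} - 52 + 2 \cdot 2704\right) + 4 = \left(- \frac{3}{2} - 52 + 5408\right) + 4 = \frac{10709}{2} + 4 = \frac{10717}{2}$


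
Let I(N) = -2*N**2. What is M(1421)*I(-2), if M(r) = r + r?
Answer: -22736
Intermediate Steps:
M(r) = 2*r
M(1421)*I(-2) = (2*1421)*(-2*(-2)**2) = 2842*(-2*4) = 2842*(-8) = -22736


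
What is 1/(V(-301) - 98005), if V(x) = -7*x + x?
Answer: -1/96199 ≈ -1.0395e-5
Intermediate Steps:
V(x) = -6*x
1/(V(-301) - 98005) = 1/(-6*(-301) - 98005) = 1/(1806 - 98005) = 1/(-96199) = -1/96199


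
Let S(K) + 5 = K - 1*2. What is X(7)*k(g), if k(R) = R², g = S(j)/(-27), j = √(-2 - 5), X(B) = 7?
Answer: 98/243 - 98*I*√7/729 ≈ 0.40329 - 0.35567*I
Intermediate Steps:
j = I*√7 (j = √(-7) = I*√7 ≈ 2.6458*I)
S(K) = -7 + K (S(K) = -5 + (K - 1*2) = -5 + (K - 2) = -5 + (-2 + K) = -7 + K)
g = 7/27 - I*√7/27 (g = (-7 + I*√7)/(-27) = (-7 + I*√7)*(-1/27) = 7/27 - I*√7/27 ≈ 0.25926 - 0.097991*I)
X(7)*k(g) = 7*(7/27 - I*√7/27)²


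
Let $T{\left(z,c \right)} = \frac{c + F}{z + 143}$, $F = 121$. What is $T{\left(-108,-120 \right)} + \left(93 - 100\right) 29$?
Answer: $- \frac{7104}{35} \approx -202.97$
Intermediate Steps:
$T{\left(z,c \right)} = \frac{121 + c}{143 + z}$ ($T{\left(z,c \right)} = \frac{c + 121}{z + 143} = \frac{121 + c}{143 + z}$)
$T{\left(-108,-120 \right)} + \left(93 - 100\right) 29 = \frac{121 - 120}{143 - 108} + \left(93 - 100\right) 29 = \frac{1}{35} \cdot 1 - 203 = \frac{1}{35} - 203 = - \frac{7104}{35}$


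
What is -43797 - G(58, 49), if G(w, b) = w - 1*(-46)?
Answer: -43901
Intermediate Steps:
G(w, b) = 46 + w (G(w, b) = w + 46 = 46 + w)
-43797 - G(58, 49) = -43797 - (46 + 58) = -43797 - 1*104 = -43797 - 104 = -43901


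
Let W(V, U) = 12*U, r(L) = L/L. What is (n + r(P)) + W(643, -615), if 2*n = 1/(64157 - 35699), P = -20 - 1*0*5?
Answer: -419983163/56916 ≈ -7379.0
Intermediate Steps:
P = -20 (P = -20 + 0*5 = -20 + 0 = -20)
r(L) = 1
n = 1/56916 (n = 1/(2*(64157 - 35699)) = (1/2)/28458 = (1/2)*(1/28458) = 1/56916 ≈ 1.7570e-5)
(n + r(P)) + W(643, -615) = (1/56916 + 1) + 12*(-615) = 56917/56916 - 7380 = -419983163/56916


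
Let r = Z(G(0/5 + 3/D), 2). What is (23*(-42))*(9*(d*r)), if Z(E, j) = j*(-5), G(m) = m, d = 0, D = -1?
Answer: 0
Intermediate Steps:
Z(E, j) = -5*j
r = -10 (r = -5*2 = -10)
(23*(-42))*(9*(d*r)) = (23*(-42))*(9*(0*(-10))) = -8694*0 = -966*0 = 0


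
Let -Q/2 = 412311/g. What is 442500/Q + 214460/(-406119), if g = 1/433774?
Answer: -6392702697468865/12105716426849661 ≈ -0.52807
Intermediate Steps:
g = 1/433774 ≈ 2.3053e-6
Q = -357699583428 (Q = -824622/1/433774 = -824622*433774 = -2*178849791714 = -357699583428)
442500/Q + 214460/(-406119) = 442500/(-357699583428) + 214460/(-406119) = 442500*(-1/357699583428) + 214460*(-1/406119) = -36875/29808298619 - 214460/406119 = -6392702697468865/12105716426849661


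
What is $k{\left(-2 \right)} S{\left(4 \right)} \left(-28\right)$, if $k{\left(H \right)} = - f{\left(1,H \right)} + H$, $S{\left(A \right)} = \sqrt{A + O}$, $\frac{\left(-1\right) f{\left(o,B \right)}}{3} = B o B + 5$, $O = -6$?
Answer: $- 700 i \sqrt{2} \approx - 989.95 i$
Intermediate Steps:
$f{\left(o,B \right)} = -15 - 3 o B^{2}$ ($f{\left(o,B \right)} = - 3 \left(B o B + 5\right) = - 3 \left(o B^{2} + 5\right) = - 3 \left(5 + o B^{2}\right) = -15 - 3 o B^{2}$)
$S{\left(A \right)} = \sqrt{-6 + A}$ ($S{\left(A \right)} = \sqrt{A - 6} = \sqrt{-6 + A}$)
$k{\left(H \right)} = 15 + H + 3 H^{2}$ ($k{\left(H \right)} = - (-15 - 3 H^{2}) + H = \left(15 + 3 H^{2}\right) + H = 15 + H + 3 H^{2}$)
$k{\left(-2 \right)} S{\left(4 \right)} \left(-28\right) = \left(15 - 2 + 3 \left(-2\right)^{2}\right) \sqrt{-6 + 4} \left(-28\right) = \left(15 - 2 + 3 \cdot 4\right) \sqrt{-2} \left(-28\right) = \left(15 - 2 + 12\right) i \sqrt{2} \left(-28\right) = 25 i \sqrt{2} \left(-28\right) = - 700 i \sqrt{2}$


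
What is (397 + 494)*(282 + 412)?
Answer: 618354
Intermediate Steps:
(397 + 494)*(282 + 412) = 891*694 = 618354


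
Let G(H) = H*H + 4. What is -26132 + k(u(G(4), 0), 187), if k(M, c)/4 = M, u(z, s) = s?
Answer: -26132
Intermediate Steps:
G(H) = 4 + H² (G(H) = H² + 4 = 4 + H²)
k(M, c) = 4*M
-26132 + k(u(G(4), 0), 187) = -26132 + 4*0 = -26132 + 0 = -26132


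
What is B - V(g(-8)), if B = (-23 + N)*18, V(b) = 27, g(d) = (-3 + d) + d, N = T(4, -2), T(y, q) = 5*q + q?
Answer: -657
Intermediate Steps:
T(y, q) = 6*q
N = -12 (N = 6*(-2) = -12)
g(d) = -3 + 2*d
B = -630 (B = (-23 - 12)*18 = -35*18 = -630)
B - V(g(-8)) = -630 - 1*27 = -630 - 27 = -657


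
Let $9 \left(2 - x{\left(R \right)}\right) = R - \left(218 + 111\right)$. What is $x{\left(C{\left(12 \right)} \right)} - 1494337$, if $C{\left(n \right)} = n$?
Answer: $- \frac{13448698}{9} \approx -1.4943 \cdot 10^{6}$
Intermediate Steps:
$x{\left(R \right)} = \frac{347}{9} - \frac{R}{9}$ ($x{\left(R \right)} = 2 - \frac{R - \left(218 + 111\right)}{9} = 2 - \frac{R - 329}{9} = 2 - \frac{-329 + R}{9} = 2 - \left(- \frac{329}{9} + \frac{R}{9}\right) = \frac{347}{9} - \frac{R}{9}$)
$x{\left(C{\left(12 \right)} \right)} - 1494337 = \left(\frac{347}{9} - \frac{4}{3}\right) - 1494337 = \frac{335}{9} - 1494337 = - \frac{13448698}{9}$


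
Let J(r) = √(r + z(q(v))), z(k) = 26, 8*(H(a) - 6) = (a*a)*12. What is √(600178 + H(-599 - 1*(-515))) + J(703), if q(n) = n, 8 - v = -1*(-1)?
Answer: 27 + 4*√38173 ≈ 808.52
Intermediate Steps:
v = 7 (v = 8 - (-1)*(-1) = 8 - 1*1 = 8 - 1 = 7)
H(a) = 6 + 3*a²/2 (H(a) = 6 + ((a*a)*12)/8 = 6 + (a²*12)/8 = 6 + (12*a²)/8 = 6 + 3*a²/2)
J(r) = √(26 + r) (J(r) = √(r + 26) = √(26 + r))
√(600178 + H(-599 - 1*(-515))) + J(703) = √(600178 + (6 + 3*(-599 - 1*(-515))²/2)) + √(26 + 703) = √(600178 + (6 + 3*(-599 + 515)²/2)) + √729 = √(600178 + (6 + (3/2)*(-84)²)) + 27 = √(600178 + (6 + (3/2)*7056)) + 27 = √(600178 + (6 + 10584)) + 27 = √(600178 + 10590) + 27 = √610768 + 27 = 4*√38173 + 27 = 27 + 4*√38173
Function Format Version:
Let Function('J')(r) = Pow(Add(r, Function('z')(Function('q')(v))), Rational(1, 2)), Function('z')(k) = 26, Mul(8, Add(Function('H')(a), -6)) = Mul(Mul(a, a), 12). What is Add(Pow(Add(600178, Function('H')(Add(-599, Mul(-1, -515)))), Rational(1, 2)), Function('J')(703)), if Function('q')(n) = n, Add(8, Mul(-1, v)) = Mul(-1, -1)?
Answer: Add(27, Mul(4, Pow(38173, Rational(1, 2)))) ≈ 808.52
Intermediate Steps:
v = 7 (v = Add(8, Mul(-1, Mul(-1, -1))) = Add(8, Mul(-1, 1)) = Add(8, -1) = 7)
Function('H')(a) = Add(6, Mul(Rational(3, 2), Pow(a, 2))) (Function('H')(a) = Add(6, Mul(Rational(1, 8), Mul(Mul(a, a), 12))) = Add(6, Mul(Rational(1, 8), Mul(Pow(a, 2), 12))) = Add(6, Mul(Rational(1, 8), Mul(12, Pow(a, 2)))) = Add(6, Mul(Rational(3, 2), Pow(a, 2))))
Function('J')(r) = Pow(Add(26, r), Rational(1, 2)) (Function('J')(r) = Pow(Add(r, 26), Rational(1, 2)) = Pow(Add(26, r), Rational(1, 2)))
Add(Pow(Add(600178, Function('H')(Add(-599, Mul(-1, -515)))), Rational(1, 2)), Function('J')(703)) = Add(Pow(Add(600178, Add(6, Mul(Rational(3, 2), Pow(Add(-599, Mul(-1, -515)), 2)))), Rational(1, 2)), Pow(Add(26, 703), Rational(1, 2))) = Add(Pow(Add(600178, Add(6, Mul(Rational(3, 2), Pow(Add(-599, 515), 2)))), Rational(1, 2)), Pow(729, Rational(1, 2))) = Add(Pow(Add(600178, Add(6, Mul(Rational(3, 2), Pow(-84, 2)))), Rational(1, 2)), 27) = Add(Pow(Add(600178, Add(6, Mul(Rational(3, 2), 7056))), Rational(1, 2)), 27) = Add(Pow(Add(600178, Add(6, 10584)), Rational(1, 2)), 27) = Add(Pow(Add(600178, 10590), Rational(1, 2)), 27) = Add(Pow(610768, Rational(1, 2)), 27) = Add(Mul(4, Pow(38173, Rational(1, 2))), 27) = Add(27, Mul(4, Pow(38173, Rational(1, 2))))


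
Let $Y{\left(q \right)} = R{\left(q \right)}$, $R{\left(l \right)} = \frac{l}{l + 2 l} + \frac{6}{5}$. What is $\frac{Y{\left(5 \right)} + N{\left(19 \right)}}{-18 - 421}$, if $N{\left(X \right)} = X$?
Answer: $- \frac{308}{6585} \approx -0.046773$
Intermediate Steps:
$R{\left(l \right)} = \frac{23}{15}$ ($R{\left(l \right)} = \frac{l}{3 l} + 6 \cdot \frac{1}{5} = l \frac{1}{3 l} + \frac{6}{5} = \frac{1}{3} + \frac{6}{5} = \frac{23}{15}$)
$Y{\left(q \right)} = \frac{23}{15}$
$\frac{Y{\left(5 \right)} + N{\left(19 \right)}}{-18 - 421} = \frac{\frac{23}{15} + 19}{-18 - 421} = \frac{308}{15 \left(-439\right)} = \frac{308}{15} \left(- \frac{1}{439}\right) = - \frac{308}{6585}$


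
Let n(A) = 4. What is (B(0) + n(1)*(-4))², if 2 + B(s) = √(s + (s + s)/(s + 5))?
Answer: 324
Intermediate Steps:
B(s) = -2 + √(s + 2*s/(5 + s)) (B(s) = -2 + √(s + (s + s)/(s + 5)) = -2 + √(s + (2*s)/(5 + s)) = -2 + √(s + 2*s/(5 + s)))
(B(0) + n(1)*(-4))² = ((-2 + √(0*(7 + 0)/(5 + 0))) + 4*(-4))² = ((-2 + √(0*7/5)) - 16)² = ((-2 + √(0*(⅕)*7)) - 16)² = ((-2 + √0) - 16)² = ((-2 + 0) - 16)² = (-2 - 16)² = (-18)² = 324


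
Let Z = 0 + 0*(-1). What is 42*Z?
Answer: 0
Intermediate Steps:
Z = 0 (Z = 0 + 0 = 0)
42*Z = 42*0 = 0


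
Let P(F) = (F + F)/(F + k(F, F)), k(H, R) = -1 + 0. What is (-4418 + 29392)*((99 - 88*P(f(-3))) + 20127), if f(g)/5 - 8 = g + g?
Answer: 4502162876/9 ≈ 5.0024e+8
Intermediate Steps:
k(H, R) = -1
f(g) = 40 + 10*g (f(g) = 40 + 5*(g + g) = 40 + 5*(2*g) = 40 + 10*g)
P(F) = 2*F/(-1 + F) (P(F) = (F + F)/(F - 1) = (2*F)/(-1 + F) = 2*F/(-1 + F))
(-4418 + 29392)*((99 - 88*P(f(-3))) + 20127) = (-4418 + 29392)*((99 - 176*(40 + 10*(-3))/(-1 + (40 + 10*(-3)))) + 20127) = 24974*((99 - 176*(40 - 30)/(-1 + (40 - 30))) + 20127) = 24974*((99 - 176*10/(-1 + 10)) + 20127) = 24974*((99 - 176*10/9) + 20127) = 24974*((99 - 88*20/9) + 20127) = 24974*((99 - 1760/9) + 20127) = 24974*(-869/9 + 20127) = 24974*(180274/9) = 4502162876/9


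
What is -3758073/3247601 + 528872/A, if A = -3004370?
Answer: -6504103507541/4878497508185 ≈ -1.3332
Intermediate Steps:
-3758073/3247601 + 528872/A = -3758073/3247601 + 528872/(-3004370) = -3758073*1/3247601 + 528872*(-1/3004370) = -3758073/3247601 - 264436/1502185 = -6504103507541/4878497508185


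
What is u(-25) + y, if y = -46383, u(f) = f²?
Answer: -45758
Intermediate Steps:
u(-25) + y = (-25)² - 46383 = 625 - 46383 = -45758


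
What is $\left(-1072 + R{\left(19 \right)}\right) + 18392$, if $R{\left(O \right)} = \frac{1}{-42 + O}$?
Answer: $\frac{398359}{23} \approx 17320.0$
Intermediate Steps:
$\left(-1072 + R{\left(19 \right)}\right) + 18392 = \left(-1072 + \frac{1}{-42 + 19}\right) + 18392 = \left(-1072 + \frac{1}{-23}\right) + 18392 = \left(-1072 - \frac{1}{23}\right) + 18392 = - \frac{24657}{23} + 18392 = \frac{398359}{23}$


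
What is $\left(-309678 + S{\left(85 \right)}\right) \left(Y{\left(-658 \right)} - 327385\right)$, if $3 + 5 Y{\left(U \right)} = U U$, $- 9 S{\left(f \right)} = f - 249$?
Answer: $\frac{3355373022232}{45} \approx 7.4564 \cdot 10^{10}$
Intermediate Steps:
$S{\left(f \right)} = \frac{83}{3} - \frac{f}{9}$ ($S{\left(f \right)} = - \frac{f - 249}{9} = - \frac{-249 + f}{9} = \frac{83}{3} - \frac{f}{9}$)
$Y{\left(U \right)} = - \frac{3}{5} + \frac{U^{2}}{5}$ ($Y{\left(U \right)} = - \frac{3}{5} + \frac{U U}{5} = - \frac{3}{5} + \frac{U^{2}}{5}$)
$\left(-309678 + S{\left(85 \right)}\right) \left(Y{\left(-658 \right)} - 327385\right) = \left(-309678 + \left(\frac{83}{3} - \frac{85}{9}\right)\right) \left(\left(- \frac{3}{5} + \frac{\left(-658\right)^{2}}{5}\right) - 327385\right) = \left(-309678 + \left(\frac{83}{3} - \frac{85}{9}\right)\right) \left(\left(- \frac{3}{5} + \frac{1}{5} \cdot 432964\right) - 327385\right) = \left(-309678 + \frac{164}{9}\right) \left(\left(- \frac{3}{5} + \frac{432964}{5}\right) - 327385\right) = - \frac{2786938 \left(\frac{432961}{5} - 327385\right)}{9} = \left(- \frac{2786938}{9}\right) \left(- \frac{1203964}{5}\right) = \frac{3355373022232}{45}$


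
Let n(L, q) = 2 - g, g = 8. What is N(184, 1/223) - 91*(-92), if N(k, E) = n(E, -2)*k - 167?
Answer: 7101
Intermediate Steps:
n(L, q) = -6 (n(L, q) = 2 - 1*8 = 2 - 8 = -6)
N(k, E) = -167 - 6*k (N(k, E) = -6*k - 167 = -167 - 6*k)
N(184, 1/223) - 91*(-92) = (-167 - 6*184) - 91*(-92) = (-167 - 1104) - 1*(-8372) = -1271 + 8372 = 7101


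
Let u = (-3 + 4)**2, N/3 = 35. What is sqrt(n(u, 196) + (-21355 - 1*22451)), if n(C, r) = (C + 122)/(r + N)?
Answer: I*sqrt(3968830383)/301 ≈ 209.3*I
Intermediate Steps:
N = 105 (N = 3*35 = 105)
u = 1 (u = 1**2 = 1)
n(C, r) = (122 + C)/(105 + r) (n(C, r) = (C + 122)/(r + 105) = (122 + C)/(105 + r))
sqrt(n(u, 196) + (-21355 - 1*22451)) = sqrt((122 + 1)/(105 + 196) + (-21355 - 1*22451)) = sqrt(123/301 + (-21355 - 22451)) = sqrt((1/301)*123 - 43806) = sqrt(123/301 - 43806) = sqrt(-13185483/301) = I*sqrt(3968830383)/301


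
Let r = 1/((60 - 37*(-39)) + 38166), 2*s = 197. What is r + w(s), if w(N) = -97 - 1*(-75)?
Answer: -872717/39669 ≈ -22.000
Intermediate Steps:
s = 197/2 (s = (½)*197 = 197/2 ≈ 98.500)
r = 1/39669 (r = 1/((60 + 1443) + 38166) = 1/(1503 + 38166) = 1/39669 ≈ 2.5209e-5)
w(N) = -22 (w(N) = -97 + 75 = -22)
r + w(s) = 1/39669 - 22 = -872717/39669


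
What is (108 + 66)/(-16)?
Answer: -87/8 ≈ -10.875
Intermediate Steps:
(108 + 66)/(-16) = 174*(-1/16) = -87/8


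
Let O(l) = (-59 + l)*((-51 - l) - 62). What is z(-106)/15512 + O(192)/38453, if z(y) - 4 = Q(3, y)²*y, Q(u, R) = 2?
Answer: -23049805/21302962 ≈ -1.0820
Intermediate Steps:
O(l) = (-113 - l)*(-59 + l) (O(l) = (-59 + l)*(-113 - l) = (-113 - l)*(-59 + l))
z(y) = 4 + 4*y (z(y) = 4 + 2²*y = 4 + 4*y)
z(-106)/15512 + O(192)/38453 = (4 + 4*(-106))/15512 + (6667 - 1*192² - 54*192)/38453 = (4 - 424)*(1/15512) + (6667 - 1*36864 - 10368)*(1/38453) = -420*1/15512 + (6667 - 36864 - 10368)*(1/38453) = -15/554 - 40565*1/38453 = -15/554 - 40565/38453 = -23049805/21302962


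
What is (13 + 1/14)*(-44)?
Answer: -4026/7 ≈ -575.14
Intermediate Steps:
(13 + 1/14)*(-44) = (183/14)*(-44) = -4026/7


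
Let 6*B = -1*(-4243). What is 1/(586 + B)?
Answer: 6/7759 ≈ 0.00077330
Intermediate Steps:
B = 4243/6 (B = (-1*(-4243))/6 = (⅙)*4243 = 4243/6 ≈ 707.17)
1/(586 + B) = 1/(586 + 4243/6) = 1/(7759/6) = 6/7759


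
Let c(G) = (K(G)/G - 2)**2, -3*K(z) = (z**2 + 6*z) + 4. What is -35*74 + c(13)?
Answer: -3831149/1521 ≈ -2518.8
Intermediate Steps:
K(z) = -4/3 - 2*z - z**2/3 (K(z) = -((z**2 + 6*z) + 4)/3 = -(4 + z**2 + 6*z)/3 = -4/3 - 2*z - z**2/3)
c(G) = (-2 + (-4/3 - 2*G - G**2/3)/G)**2 (c(G) = ((-4/3 - 2*G - G**2/3)/G - 2)**2 = (-2 + (-4/3 - 2*G - G**2/3)/G)**2)
-35*74 + c(13) = -35*74 + (1/9)*(4 + 13**2 + 12*13)**2/13**2 = -2590 + (1/9)*(1/169)*(4 + 169 + 156)**2 = -2590 + (1/9)*(1/169)*329**2 = -2590 + (1/9)*(1/169)*108241 = -2590 + 108241/1521 = -3831149/1521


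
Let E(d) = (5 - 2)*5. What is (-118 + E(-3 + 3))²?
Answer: 10609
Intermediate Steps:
E(d) = 15 (E(d) = 3*5 = 15)
(-118 + E(-3 + 3))² = (-118 + 15)² = (-103)² = 10609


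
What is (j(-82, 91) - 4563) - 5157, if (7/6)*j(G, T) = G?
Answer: -68532/7 ≈ -9790.3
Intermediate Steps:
j(G, T) = 6*G/7
(j(-82, 91) - 4563) - 5157 = ((6/7)*(-82) - 4563) - 5157 = (-492/7 - 4563) - 5157 = -32433/7 - 5157 = -68532/7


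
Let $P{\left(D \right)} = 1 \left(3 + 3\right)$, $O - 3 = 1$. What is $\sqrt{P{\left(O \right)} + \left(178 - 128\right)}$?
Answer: $2 \sqrt{14} \approx 7.4833$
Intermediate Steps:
$O = 4$ ($O = 3 + 1 = 4$)
$P{\left(D \right)} = 6$ ($P{\left(D \right)} = 1 \cdot 6 = 6$)
$\sqrt{P{\left(O \right)} + \left(178 - 128\right)} = \sqrt{6 + \left(178 - 128\right)} = \sqrt{6 + 50} = \sqrt{56} = 2 \sqrt{14}$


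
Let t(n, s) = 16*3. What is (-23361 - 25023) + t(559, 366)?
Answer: -48336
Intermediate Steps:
t(n, s) = 48
(-23361 - 25023) + t(559, 366) = (-23361 - 25023) + 48 = -48384 + 48 = -48336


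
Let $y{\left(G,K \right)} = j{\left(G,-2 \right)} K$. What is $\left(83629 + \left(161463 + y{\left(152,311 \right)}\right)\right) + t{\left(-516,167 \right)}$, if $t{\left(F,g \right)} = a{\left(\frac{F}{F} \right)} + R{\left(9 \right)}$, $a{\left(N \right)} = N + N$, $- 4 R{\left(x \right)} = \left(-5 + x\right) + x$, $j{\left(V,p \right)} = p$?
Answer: $\frac{977875}{4} \approx 2.4447 \cdot 10^{5}$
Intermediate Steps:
$y{\left(G,K \right)} = - 2 K$
$R{\left(x \right)} = \frac{5}{4} - \frac{x}{2}$ ($R{\left(x \right)} = - \frac{\left(-5 + x\right) + x}{4} = - \frac{-5 + 2 x}{4} = \frac{5}{4} - \frac{x}{2}$)
$a{\left(N \right)} = 2 N$
$t{\left(F,g \right)} = - \frac{5}{4}$ ($t{\left(F,g \right)} = 2 \frac{F}{F} + \left(\frac{5}{4} - \frac{9}{2}\right) = 2 \cdot 1 + \left(\frac{5}{4} - \frac{9}{2}\right) = 2 - \frac{13}{4} = - \frac{5}{4}$)
$\left(83629 + \left(161463 + y{\left(152,311 \right)}\right)\right) + t{\left(-516,167 \right)} = \left(83629 + \left(161463 - 622\right)\right) - \frac{5}{4} = \left(83629 + 160841\right) - \frac{5}{4} = 244470 - \frac{5}{4} = \frac{977875}{4}$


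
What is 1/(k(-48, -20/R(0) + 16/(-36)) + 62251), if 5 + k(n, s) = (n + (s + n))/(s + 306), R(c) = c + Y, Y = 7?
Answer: 9535/593512482 ≈ 1.6065e-5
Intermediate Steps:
R(c) = 7 + c (R(c) = c + 7 = 7 + c)
k(n, s) = -5 + (s + 2*n)/(306 + s) (k(n, s) = -5 + (n + (s + n))/(s + 306) = -5 + (n + (n + s))/(306 + s) = -5 + (s + 2*n)/(306 + s))
1/(k(-48, -20/R(0) + 16/(-36)) + 62251) = 1/(2*(-765 - 48 - 2*(-20/(7 + 0) + 16/(-36)))/(306 + (-20/(7 + 0) + 16/(-36))) + 62251) = 1/(2*(-765 - 48 - 2*(-20/7 + 16*(-1/36)))/(306 + (-20/7 + 16*(-1/36))) + 62251) = 1/(2*(-765 - 48 - 2*(-20*⅐ - 4/9))/(306 + (-20*⅐ - 4/9)) + 62251) = 1/(2*(-765 - 48 - 2*(-20/7 - 4/9))/(306 + (-20/7 - 4/9)) + 62251) = 1/(2*(-765 - 48 - 2*(-208/63))/(306 - 208/63) + 62251) = 1/(2*(-765 - 48 + 416/63)/(19070/63) + 62251) = 1/(2*(63/19070)*(-50803/63) + 62251) = 1/(-50803/9535 + 62251) = 1/(593512482/9535) = 9535/593512482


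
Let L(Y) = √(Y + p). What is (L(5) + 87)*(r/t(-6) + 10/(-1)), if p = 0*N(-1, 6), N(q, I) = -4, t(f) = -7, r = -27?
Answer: -3741/7 - 43*√5/7 ≈ -548.16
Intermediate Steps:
p = 0 (p = 0*(-4) = 0)
L(Y) = √Y (L(Y) = √(Y + 0) = √Y)
(L(5) + 87)*(r/t(-6) + 10/(-1)) = (√5 + 87)*(-27/(-7) + 10/(-1)) = (87 + √5)*(-27*(-⅐) + 10*(-1)) = (87 + √5)*(27/7 - 10) = (87 + √5)*(-43/7) = -3741/7 - 43*√5/7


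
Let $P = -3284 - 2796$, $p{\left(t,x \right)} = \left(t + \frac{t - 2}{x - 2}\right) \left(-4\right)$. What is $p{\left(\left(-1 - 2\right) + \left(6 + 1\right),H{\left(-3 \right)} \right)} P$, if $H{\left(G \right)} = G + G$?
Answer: $91200$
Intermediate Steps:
$H{\left(G \right)} = 2 G$
$p{\left(t,x \right)} = - 4 t - \frac{4 \left(-2 + t\right)}{-2 + x}$ ($p{\left(t,x \right)} = \left(t + \frac{-2 + t}{-2 + x}\right) \left(-4\right) = - 4 t - \frac{4 \left(-2 + t\right)}{-2 + x}$)
$P = -6080$ ($P = -3284 - 2796 = -6080$)
$p{\left(\left(-1 - 2\right) + \left(6 + 1\right),H{\left(-3 \right)} \right)} P = \frac{4 \left(2 + \left(\left(-1 - 2\right) + \left(6 + 1\right)\right) - \left(\left(-1 - 2\right) + \left(6 + 1\right)\right) 2 \left(-3\right)\right)}{-2 + 2 \left(-3\right)} \left(-6080\right) = \frac{4 \left(2 + \left(-3 + 7\right) - \left(-3 + 7\right) \left(-6\right)\right)}{-2 - 6} \left(-6080\right) = \frac{4 \left(2 + 4 - 4 \left(-6\right)\right)}{-8} \left(-6080\right) = 4 \left(- \frac{1}{8}\right) \left(2 + 4 + 24\right) \left(-6080\right) = 4 \left(- \frac{1}{8}\right) 30 \left(-6080\right) = \left(-15\right) \left(-6080\right) = 91200$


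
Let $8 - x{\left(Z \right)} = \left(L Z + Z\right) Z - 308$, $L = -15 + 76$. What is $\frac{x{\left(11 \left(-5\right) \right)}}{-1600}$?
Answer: $\frac{93617}{800} \approx 117.02$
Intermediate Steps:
$L = 61$
$x{\left(Z \right)} = 316 - 62 Z^{2}$ ($x{\left(Z \right)} = 8 - \left(\left(61 Z + Z\right) Z - 308\right) = 8 - \left(62 Z Z - 308\right) = 8 - \left(62 Z^{2} - 308\right) = 8 - \left(-308 + 62 Z^{2}\right) = 316 - 62 Z^{2}$)
$\frac{x{\left(11 \left(-5\right) \right)}}{-1600} = \frac{316 - 62 \left(11 \left(-5\right)\right)^{2}}{-1600} = \left(316 - 62 \left(-55\right)^{2}\right) \left(- \frac{1}{1600}\right) = \left(316 - 187550\right) \left(- \frac{1}{1600}\right) = \left(-187234\right) \left(- \frac{1}{1600}\right) = \frac{93617}{800}$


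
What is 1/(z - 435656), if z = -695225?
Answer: -1/1130881 ≈ -8.8427e-7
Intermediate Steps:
1/(z - 435656) = 1/(-695225 - 435656) = 1/(-1130881) = -1/1130881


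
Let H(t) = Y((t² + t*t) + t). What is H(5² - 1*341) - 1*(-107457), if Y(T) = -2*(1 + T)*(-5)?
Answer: 2101427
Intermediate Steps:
Y(T) = 10 + 10*T (Y(T) = -2*(-5 - 5*T) = 10 + 10*T)
H(t) = 10 + 10*t + 20*t² (H(t) = 10 + 10*((t² + t*t) + t) = 10 + 10*((t² + t²) + t) = 10 + 10*(2*t² + t) = 10 + 10*(t + 2*t²) = 10 + (10*t + 20*t²) = 10 + 10*t + 20*t²)
H(5² - 1*341) - 1*(-107457) = (10 + 10*(5² - 1*341)*(1 + 2*(5² - 1*341))) - 1*(-107457) = (10 + 10*(25 - 341)*(1 + 2*(25 - 341))) + 107457 = (10 + 10*(-316)*(1 + 2*(-316))) + 107457 = (10 + 10*(-316)*(1 - 632)) + 107457 = (10 + 10*(-316)*(-631)) + 107457 = (10 + 1993960) + 107457 = 1993970 + 107457 = 2101427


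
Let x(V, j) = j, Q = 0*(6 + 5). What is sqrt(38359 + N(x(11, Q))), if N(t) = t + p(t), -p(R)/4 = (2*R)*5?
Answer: sqrt(38359) ≈ 195.85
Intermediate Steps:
Q = 0 (Q = 0*11 = 0)
p(R) = -40*R (p(R) = -4*2*R*5 = -40*R)
N(t) = -39*t (N(t) = t - 40*t = -39*t)
sqrt(38359 + N(x(11, Q))) = sqrt(38359 - 39*0) = sqrt(38359 + 0) = sqrt(38359)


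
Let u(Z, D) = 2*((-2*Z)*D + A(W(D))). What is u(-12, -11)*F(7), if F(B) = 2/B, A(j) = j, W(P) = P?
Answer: -1100/7 ≈ -157.14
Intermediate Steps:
u(Z, D) = 2*D - 4*D*Z (u(Z, D) = 2*((-2*Z)*D + D) = 2*(-2*D*Z + D) = 2*(D - 2*D*Z) = 2*D - 4*D*Z)
u(-12, -11)*F(7) = (2*(-11)*(1 - 2*(-12)))*(2/7) = (2*(-11)*(1 + 24))*(2*(1/7)) = (2*(-11)*25)*(2/7) = -550*2/7 = -1100/7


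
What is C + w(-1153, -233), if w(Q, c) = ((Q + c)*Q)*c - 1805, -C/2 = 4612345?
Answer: -381574009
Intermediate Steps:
C = -9224690 (C = -2*4612345 = -9224690)
w(Q, c) = -1805 + Q*c*(Q + c) (w(Q, c) = (Q*(Q + c))*c - 1805 = Q*c*(Q + c) - 1805 = -1805 + Q*c*(Q + c))
C + w(-1153, -233) = -9224690 + (-1805 - 1153*(-233)² - 233*(-1153)²) = -9224690 + (-1805 - 1153*54289 - 233*1329409) = -9224690 + (-1805 - 62595217 - 309752297) = -9224690 - 372349319 = -381574009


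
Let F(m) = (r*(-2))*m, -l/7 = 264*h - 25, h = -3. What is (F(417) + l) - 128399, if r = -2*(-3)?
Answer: -127684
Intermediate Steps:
r = 6
l = 5719 (l = -7*(264*(-3) - 25) = -7*(-792 - 25) = -7*(-817) = 5719)
F(m) = -12*m (F(m) = (6*(-2))*m = -12*m)
(F(417) + l) - 128399 = (-12*417 + 5719) - 128399 = (-5004 + 5719) - 128399 = 715 - 128399 = -127684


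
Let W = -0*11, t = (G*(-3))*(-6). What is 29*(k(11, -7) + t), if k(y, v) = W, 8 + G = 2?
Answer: -3132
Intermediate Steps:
G = -6 (G = -8 + 2 = -6)
t = -108 (t = -6*(-3)*(-6) = 18*(-6) = -108)
W = 0 (W = -1*0 = 0)
k(y, v) = 0
29*(k(11, -7) + t) = 29*(0 - 108) = 29*(-108) = -3132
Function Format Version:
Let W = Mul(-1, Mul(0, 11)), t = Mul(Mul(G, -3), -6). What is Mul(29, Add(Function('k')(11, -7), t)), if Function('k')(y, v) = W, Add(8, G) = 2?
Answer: -3132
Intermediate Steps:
G = -6 (G = Add(-8, 2) = -6)
t = -108 (t = Mul(Mul(-6, -3), -6) = Mul(18, -6) = -108)
W = 0 (W = Mul(-1, 0) = 0)
Function('k')(y, v) = 0
Mul(29, Add(Function('k')(11, -7), t)) = Mul(29, Add(0, -108)) = Mul(29, -108) = -3132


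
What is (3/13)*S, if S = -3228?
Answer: -9684/13 ≈ -744.92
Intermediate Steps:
(3/13)*S = (3/13)*(-3228) = -9684/13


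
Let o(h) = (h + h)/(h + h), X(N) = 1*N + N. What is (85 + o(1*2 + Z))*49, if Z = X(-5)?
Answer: 4214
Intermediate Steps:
X(N) = 2*N (X(N) = N + N = 2*N)
Z = -10 (Z = 2*(-5) = -10)
o(h) = 1 (o(h) = (2*h)/((2*h)) = (2*h)*(1/(2*h)) = 1)
(85 + o(1*2 + Z))*49 = (85 + 1)*49 = 86*49 = 4214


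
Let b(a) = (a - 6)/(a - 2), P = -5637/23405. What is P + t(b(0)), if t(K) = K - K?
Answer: -5637/23405 ≈ -0.24085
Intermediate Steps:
P = -5637/23405 (P = -5637*1/23405 = -5637/23405 ≈ -0.24085)
b(a) = (-6 + a)/(-2 + a)
t(K) = 0
P + t(b(0)) = -5637/23405 + 0 = -5637/23405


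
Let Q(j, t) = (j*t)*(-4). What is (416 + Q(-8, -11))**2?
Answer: 4096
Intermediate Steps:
Q(j, t) = -4*j*t
(416 + Q(-8, -11))**2 = (416 - 4*(-8)*(-11))**2 = (416 - 352)**2 = 64**2 = 4096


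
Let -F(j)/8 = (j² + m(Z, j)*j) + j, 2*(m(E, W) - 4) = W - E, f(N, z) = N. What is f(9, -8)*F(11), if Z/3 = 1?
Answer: -15840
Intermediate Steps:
Z = 3 (Z = 3*1 = 3)
m(E, W) = 4 + W/2 - E/2 (m(E, W) = 4 + (W - E)/2 = 4 + (W/2 - E/2) = 4 + W/2 - E/2)
F(j) = -8*j - 8*j² - 8*j*(5/2 + j/2) (F(j) = -8*((j² + (4 + j/2 - ½*3)*j) + j) = -8*((j² + (4 + j/2 - 3/2)*j) + j) = -8*((j² + (5/2 + j/2)*j) + j) = -8*((j² + j*(5/2 + j/2)) + j) = -8*(j + j² + j*(5/2 + j/2)) = -8*j - 8*j² - 8*j*(5/2 + j/2))
f(9, -8)*F(11) = 9*(-4*11*(7 + 3*11)) = 9*(-4*11*(7 + 33)) = 9*(-4*11*40) = 9*(-1760) = -15840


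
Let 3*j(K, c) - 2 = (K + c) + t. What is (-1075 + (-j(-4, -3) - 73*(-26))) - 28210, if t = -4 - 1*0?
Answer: -27384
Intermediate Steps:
t = -4 (t = -4 + 0 = -4)
j(K, c) = -2/3 + K/3 + c/3 (j(K, c) = 2/3 + ((K + c) - 4)/3 = 2/3 + (-4 + K + c)/3 = 2/3 + (-4/3 + K/3 + c/3) = -2/3 + K/3 + c/3)
(-1075 + (-j(-4, -3) - 73*(-26))) - 28210 = (-1075 + (-(-2/3 + (1/3)*(-4) + (1/3)*(-3)) - 73*(-26))) - 28210 = (-1075 + (-(-2/3 - 4/3 - 1) + 1898)) - 28210 = (-1075 + (-1*(-3) + 1898)) - 28210 = (-1075 + (3 + 1898)) - 28210 = (-1075 + 1901) - 28210 = 826 - 28210 = -27384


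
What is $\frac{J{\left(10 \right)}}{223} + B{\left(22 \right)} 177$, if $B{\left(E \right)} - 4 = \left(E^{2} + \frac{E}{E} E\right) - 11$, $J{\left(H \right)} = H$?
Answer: $\frac{19696039}{223} \approx 88323.0$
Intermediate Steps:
$B{\left(E \right)} = -7 + E + E^{2}$ ($B{\left(E \right)} = 4 - \left(11 - E^{2} - \frac{E}{E} E\right) = 4 - \left(11 - E - E^{2}\right) = 4 + \left(-11 + E + E^{2}\right) = -7 + E + E^{2}$)
$\frac{J{\left(10 \right)}}{223} + B{\left(22 \right)} 177 = \frac{10}{223} + \left(-7 + 22 + 22^{2}\right) 177 = 10 \cdot \frac{1}{223} + \left(-7 + 22 + 484\right) 177 = \frac{10}{223} + 499 \cdot 177 = \frac{10}{223} + 88323 = \frac{19696039}{223}$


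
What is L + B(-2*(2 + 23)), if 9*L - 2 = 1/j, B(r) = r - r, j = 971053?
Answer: 647369/2913159 ≈ 0.22222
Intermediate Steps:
B(r) = 0
L = 647369/2913159 (L = 2/9 + (1/9)/971053 = 2/9 + (1/9)*(1/971053) = 2/9 + 1/8739477 = 647369/2913159 ≈ 0.22222)
L + B(-2*(2 + 23)) = 647369/2913159 + 0 = 647369/2913159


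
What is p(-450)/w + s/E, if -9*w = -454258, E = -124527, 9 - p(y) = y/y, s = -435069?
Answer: 32940423291/9427897661 ≈ 3.4939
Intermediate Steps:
p(y) = 8 (p(y) = 9 - y/y = 9 - 1*1 = 9 - 1 = 8)
w = 454258/9 (w = -⅑*(-454258) = 454258/9 ≈ 50473.)
p(-450)/w + s/E = 8/(454258/9) - 435069/(-124527) = 8*(9/454258) - 435069*(-1/124527) = 36/227129 + 145023/41509 = 32940423291/9427897661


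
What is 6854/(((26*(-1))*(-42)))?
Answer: 3427/546 ≈ 6.2766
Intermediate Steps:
6854/(((26*(-1))*(-42))) = 6854/((-26*(-42))) = 6854/1092 = 6854*(1/1092) = 3427/546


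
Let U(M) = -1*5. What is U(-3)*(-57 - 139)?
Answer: 980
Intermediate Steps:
U(M) = -5
U(-3)*(-57 - 139) = -5*(-57 - 139) = -5*(-196) = 980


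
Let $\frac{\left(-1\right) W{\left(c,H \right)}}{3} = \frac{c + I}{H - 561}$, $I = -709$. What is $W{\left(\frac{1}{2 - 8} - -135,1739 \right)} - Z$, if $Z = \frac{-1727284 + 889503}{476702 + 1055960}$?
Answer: $\frac{3626916313}{1805475836} \approx 2.0088$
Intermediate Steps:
$Z = - \frac{837781}{1532662} \approx -0.54662$
$W{\left(c,H \right)} = - \frac{3 \left(-709 + c\right)}{-561 + H}$ ($W{\left(c,H \right)} = - 3 \frac{c - 709}{H - 561} = - 3 \frac{-709 + c}{-561 + H} = - \frac{3 \left(-709 + c\right)}{-561 + H}$)
$W{\left(\frac{1}{2 - 8} - -135,1739 \right)} - Z = \frac{3 \left(709 - \left(\frac{1}{2 - 8} - -135\right)\right)}{-561 + 1739} - - \frac{837781}{1532662} = \frac{3 \left(709 - \left(\frac{1}{-6} + 135\right)\right)}{1178} + \frac{837781}{1532662} = 3 \cdot \frac{1}{1178} \left(709 - \left(- \frac{1}{6} + 135\right)\right) + \frac{837781}{1532662} = 3 \cdot \frac{1}{1178} \left(709 - \frac{809}{6}\right) + \frac{837781}{1532662} = 3 \cdot \frac{1}{1178} \cdot \frac{3445}{6} + \frac{837781}{1532662} = \frac{3445}{2356} + \frac{837781}{1532662} = \frac{3626916313}{1805475836}$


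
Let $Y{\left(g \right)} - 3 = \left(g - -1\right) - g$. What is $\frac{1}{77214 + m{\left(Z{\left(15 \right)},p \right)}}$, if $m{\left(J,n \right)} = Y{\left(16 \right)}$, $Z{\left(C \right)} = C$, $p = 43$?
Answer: $\frac{1}{77218} \approx 1.295 \cdot 10^{-5}$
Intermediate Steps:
$Y{\left(g \right)} = 4$ ($Y{\left(g \right)} = 3 + \left(\left(g - -1\right) - g\right) = 3 + \left(\left(g + 1\right) - g\right) = 3 + \left(\left(1 + g\right) - g\right) = 3 + 1 = 4$)
$m{\left(J,n \right)} = 4$
$\frac{1}{77214 + m{\left(Z{\left(15 \right)},p \right)}} = \frac{1}{77214 + 4} = \frac{1}{77218}$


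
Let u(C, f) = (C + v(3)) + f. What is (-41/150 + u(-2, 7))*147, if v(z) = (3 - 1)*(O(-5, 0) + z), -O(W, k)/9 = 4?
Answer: -450359/50 ≈ -9007.2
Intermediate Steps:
O(W, k) = -36 (O(W, k) = -9*4 = -36)
v(z) = -72 + 2*z (v(z) = (3 - 1)*(-36 + z) = 2*(-36 + z) = -72 + 2*z)
u(C, f) = -66 + C + f (u(C, f) = (C + (-72 + 2*3)) + f = (C + (-72 + 6)) + f = (C - 66) + f = (-66 + C) + f = -66 + C + f)
(-41/150 + u(-2, 7))*147 = (-41/150 + (-66 - 2 + 7))*147 = (-41*1/150 - 61)*147 = (-41/150 - 61)*147 = -9191/150*147 = -450359/50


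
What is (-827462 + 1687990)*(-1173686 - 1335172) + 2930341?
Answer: -2158939626683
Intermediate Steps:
(-827462 + 1687990)*(-1173686 - 1335172) + 2930341 = 860528*(-2508858) + 2930341 = -2158942557024 + 2930341 = -2158939626683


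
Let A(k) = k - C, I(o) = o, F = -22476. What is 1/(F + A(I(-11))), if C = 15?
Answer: -1/22502 ≈ -4.4441e-5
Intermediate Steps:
A(k) = -15 + k (A(k) = k - 1*15 = k - 15 = -15 + k)
1/(F + A(I(-11))) = 1/(-22476 + (-15 - 11)) = 1/(-22476 - 26) = 1/(-22502) = -1/22502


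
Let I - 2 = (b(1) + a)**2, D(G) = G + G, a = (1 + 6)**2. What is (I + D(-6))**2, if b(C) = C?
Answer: 6200100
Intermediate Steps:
a = 49 (a = 7**2 = 49)
D(G) = 2*G
I = 2502 (I = 2 + (1 + 49)**2 = 2 + 50**2 = 2 + 2500 = 2502)
(I + D(-6))**2 = (2502 + 2*(-6))**2 = (2502 - 12)**2 = 2490**2 = 6200100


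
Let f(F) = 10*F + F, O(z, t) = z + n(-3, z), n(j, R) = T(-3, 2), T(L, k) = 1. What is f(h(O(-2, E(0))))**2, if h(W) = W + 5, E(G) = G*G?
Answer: 1936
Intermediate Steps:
E(G) = G**2
n(j, R) = 1
O(z, t) = 1 + z (O(z, t) = z + 1 = 1 + z)
h(W) = 5 + W
f(F) = 11*F
f(h(O(-2, E(0))))**2 = (11*(5 + (1 - 2)))**2 = (11*(5 - 1))**2 = (11*4)**2 = 44**2 = 1936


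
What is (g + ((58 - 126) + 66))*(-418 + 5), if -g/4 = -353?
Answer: -582330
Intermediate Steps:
g = 1412 (g = -4*(-353) = 1412)
(g + ((58 - 126) + 66))*(-418 + 5) = (1412 + ((58 - 126) + 66))*(-418 + 5) = (1412 + (-68 + 66))*(-413) = (1412 - 2)*(-413) = 1410*(-413) = -582330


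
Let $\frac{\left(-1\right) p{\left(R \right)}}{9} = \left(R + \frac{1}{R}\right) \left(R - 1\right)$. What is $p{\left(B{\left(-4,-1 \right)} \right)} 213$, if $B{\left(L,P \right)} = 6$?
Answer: $- \frac{118215}{2} \approx -59108.0$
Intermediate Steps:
$p{\left(R \right)} = - 9 \left(-1 + R\right) \left(R + \frac{1}{R}\right)$ ($p{\left(R \right)} = - 9 \left(R + \frac{1}{R}\right) \left(R - 1\right) = - 9 \left(R + \frac{1}{R}\right) \left(-1 + R\right) = - 9 \left(-1 + R\right) \left(R + \frac{1}{R}\right)$)
$p{\left(B{\left(-4,-1 \right)} \right)} 213 = \frac{9 \left(1 - 6 \left(1 + 6^{2} - 6\right)\right)}{6} \cdot 213 = 9 \cdot \frac{1}{6} \left(1 - 6 \left(1 + 36 - 6\right)\right) 213 = 9 \cdot \frac{1}{6} \left(1 - 6 \cdot 31\right) 213 = 9 \cdot \frac{1}{6} \left(1 - 186\right) 213 = 9 \cdot \frac{1}{6} \left(-185\right) 213 = \left(- \frac{555}{2}\right) 213 = - \frac{118215}{2}$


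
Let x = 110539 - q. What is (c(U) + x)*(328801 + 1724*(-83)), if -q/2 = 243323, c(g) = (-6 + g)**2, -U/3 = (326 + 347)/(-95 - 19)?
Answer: 160180171538985/1444 ≈ 1.1093e+11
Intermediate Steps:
U = 673/38 (U = -3*(326 + 347)/(-95 - 19) = -2019/(-114) = -2019*(-1)/114 = -3*(-673/114) = 673/38 ≈ 17.711)
q = -486646 (q = -2*243323 = -486646)
x = 597185 (x = 110539 - 1*(-486646) = 110539 + 486646 = 597185)
(c(U) + x)*(328801 + 1724*(-83)) = ((-6 + 673/38)**2 + 597185)*(328801 + 1724*(-83)) = ((445/38)**2 + 597185)*(328801 - 143092) = (198025/1444 + 597185)*185709 = (862533165/1444)*185709 = 160180171538985/1444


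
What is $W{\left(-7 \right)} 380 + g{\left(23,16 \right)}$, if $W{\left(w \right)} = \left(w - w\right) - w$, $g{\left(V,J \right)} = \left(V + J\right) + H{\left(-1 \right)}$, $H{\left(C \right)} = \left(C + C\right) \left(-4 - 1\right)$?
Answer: $2709$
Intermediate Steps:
$H{\left(C \right)} = - 10 C$ ($H{\left(C \right)} = 2 C \left(-5\right) = - 10 C$)
$g{\left(V,J \right)} = 10 + J + V$ ($g{\left(V,J \right)} = \left(V + J\right) - -10 = \left(J + V\right) + 10 = 10 + J + V$)
$W{\left(w \right)} = - w$ ($W{\left(w \right)} = 0 - w = - w$)
$W{\left(-7 \right)} 380 + g{\left(23,16 \right)} = \left(-1\right) \left(-7\right) 380 + \left(10 + 16 + 23\right) = 7 \cdot 380 + 49 = 2660 + 49 = 2709$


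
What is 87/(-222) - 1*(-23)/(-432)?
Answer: -7115/15984 ≈ -0.44513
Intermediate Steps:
87/(-222) - 1*(-23)/(-432) = 87*(-1/222) + 23*(-1/432) = -29/74 - 23/432 = -7115/15984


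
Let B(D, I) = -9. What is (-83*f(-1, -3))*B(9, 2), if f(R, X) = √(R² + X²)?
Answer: 747*√10 ≈ 2362.2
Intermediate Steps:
(-83*f(-1, -3))*B(9, 2) = -83*√((-1)² + (-3)²)*(-9) = -83*√(1 + 9)*(-9) = -83*√10*(-9) = 747*√10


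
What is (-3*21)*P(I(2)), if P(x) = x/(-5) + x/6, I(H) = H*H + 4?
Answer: 84/5 ≈ 16.800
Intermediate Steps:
I(H) = 4 + H**2 (I(H) = H**2 + 4 = 4 + H**2)
P(x) = -x/30 (P(x) = x*(-1/5) + x*(1/6) = -x/5 + x/6 = -x/30)
(-3*21)*P(I(2)) = (-3*21)*(-(4 + 2**2)/30) = -(-21)*(4 + 4)/10 = -(-21)*8/10 = -63*(-4/15) = 84/5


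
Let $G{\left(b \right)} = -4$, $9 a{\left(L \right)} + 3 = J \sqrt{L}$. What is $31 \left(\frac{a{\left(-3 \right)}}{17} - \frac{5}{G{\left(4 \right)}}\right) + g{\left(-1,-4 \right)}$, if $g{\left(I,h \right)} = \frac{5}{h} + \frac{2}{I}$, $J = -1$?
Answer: $\frac{3559}{102} - \frac{31 i \sqrt{3}}{153} \approx 34.892 - 0.35094 i$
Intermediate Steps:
$a{\left(L \right)} = - \frac{1}{3} - \frac{\sqrt{L}}{9}$ ($a{\left(L \right)} = - \frac{1}{3} + \frac{\left(-1\right) \sqrt{L}}{9} = - \frac{1}{3} - \frac{\sqrt{L}}{9}$)
$g{\left(I,h \right)} = \frac{2}{I} + \frac{5}{h}$
$31 \left(\frac{a{\left(-3 \right)}}{17} - \frac{5}{G{\left(4 \right)}}\right) + g{\left(-1,-4 \right)} = 31 \left(\frac{- \frac{1}{3} - \frac{\sqrt{-3}}{9}}{17} - \frac{5}{-4}\right) + \left(\frac{2}{-1} + \frac{5}{-4}\right) = 31 \left(\left(- \frac{1}{3} - \frac{i \sqrt{3}}{9}\right) \frac{1}{17} - - \frac{5}{4}\right) + \left(2 \left(-1\right) + 5 \left(- \frac{1}{4}\right)\right) = 31 \left(\left(- \frac{1}{3} - \frac{i \sqrt{3}}{9}\right) \frac{1}{17} + \frac{5}{4}\right) - \frac{13}{4} = 31 \left(\left(- \frac{1}{51} - \frac{i \sqrt{3}}{153}\right) + \frac{5}{4}\right) - \frac{13}{4} = 31 \left(\frac{251}{204} - \frac{i \sqrt{3}}{153}\right) - \frac{13}{4} = \left(\frac{7781}{204} - \frac{31 i \sqrt{3}}{153}\right) - \frac{13}{4} = \frac{3559}{102} - \frac{31 i \sqrt{3}}{153}$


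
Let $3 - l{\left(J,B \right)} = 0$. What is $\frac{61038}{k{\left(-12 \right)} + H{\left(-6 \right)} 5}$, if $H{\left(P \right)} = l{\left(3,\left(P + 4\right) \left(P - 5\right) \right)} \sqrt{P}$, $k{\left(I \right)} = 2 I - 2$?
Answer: $- \frac{793494}{1013} - \frac{457785 i \sqrt{6}}{1013} \approx -783.31 - 1106.9 i$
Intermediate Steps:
$k{\left(I \right)} = -2 + 2 I$
$l{\left(J,B \right)} = 3$ ($l{\left(J,B \right)} = 3 - 0 = 3 + 0 = 3$)
$H{\left(P \right)} = 3 \sqrt{P}$
$\frac{61038}{k{\left(-12 \right)} + H{\left(-6 \right)} 5} = \frac{61038}{\left(-2 + 2 \left(-12\right)\right) + 3 \sqrt{-6} \cdot 5} = \frac{61038}{\left(-2 - 24\right) + 3 i \sqrt{6} \cdot 5} = \frac{61038}{-26 + 3 i \sqrt{6} \cdot 5} = \frac{61038}{-26 + 15 i \sqrt{6}}$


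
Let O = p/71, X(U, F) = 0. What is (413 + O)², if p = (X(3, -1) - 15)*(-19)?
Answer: 876633664/5041 ≈ 1.7390e+5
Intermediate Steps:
p = 285 (p = (0 - 15)*(-19) = -15*(-19) = 285)
O = 285/71 ≈ 4.0141
(413 + O)² = (413 + 285/71)² = (29608/71)² = 876633664/5041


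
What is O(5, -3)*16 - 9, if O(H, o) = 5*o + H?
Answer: -169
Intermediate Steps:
O(H, o) = H + 5*o
O(5, -3)*16 - 9 = (5 + 5*(-3))*16 - 9 = (5 - 15)*16 - 9 = -10*16 - 9 = -160 - 9 = -169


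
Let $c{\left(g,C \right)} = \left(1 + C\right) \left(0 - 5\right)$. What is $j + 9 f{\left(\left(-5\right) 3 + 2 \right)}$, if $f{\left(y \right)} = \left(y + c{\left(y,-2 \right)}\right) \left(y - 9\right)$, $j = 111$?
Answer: $1695$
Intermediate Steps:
$c{\left(g,C \right)} = -5 - 5 C$ ($c{\left(g,C \right)} = \left(1 + C\right) \left(-5\right) = -5 - 5 C$)
$f{\left(y \right)} = \left(-9 + y\right) \left(5 + y\right)$ ($f{\left(y \right)} = \left(y - -5\right) \left(y - 9\right) = \left(y + \left(-5 + 10\right)\right) \left(-9 + y\right) = \left(y + 5\right) \left(-9 + y\right) = \left(5 + y\right) \left(-9 + y\right) = \left(-9 + y\right) \left(5 + y\right)$)
$j + 9 f{\left(\left(-5\right) 3 + 2 \right)} = 111 + 9 \left(-45 + \left(\left(-5\right) 3 + 2\right)^{2} - 4 \left(\left(-5\right) 3 + 2\right)\right) = 111 + 9 \left(-45 + \left(-15 + 2\right)^{2} - 4 \left(-15 + 2\right)\right) = 111 + 9 \left(-45 + \left(-13\right)^{2} - -52\right) = 111 + 9 \left(-45 + 169 + 52\right) = 111 + 9 \cdot 176 = 111 + 1584 = 1695$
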